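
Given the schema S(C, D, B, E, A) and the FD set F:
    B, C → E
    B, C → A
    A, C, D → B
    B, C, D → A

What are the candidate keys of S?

{C, D} never appear on the right of any FD, so every key must include all of them.
{A, C, D}⁺ = {A, B, C, D, E}, which is every attribute, so {A, C, D} is a candidate key.
{B, C, D}⁺ = {A, B, C, D, E}, which is every attribute, so {B, C, D} is a candidate key.
No proper subset of any of these is a key, and no other minimal superkey exists.

{A, C, D}, {B, C, D}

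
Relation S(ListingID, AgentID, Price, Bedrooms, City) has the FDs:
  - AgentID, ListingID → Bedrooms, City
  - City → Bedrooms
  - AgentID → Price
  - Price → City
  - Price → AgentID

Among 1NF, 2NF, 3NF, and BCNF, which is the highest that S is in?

1NF

Candidate keys: {AgentID, ListingID}, {ListingID, Price}. Prime attributes: {AgentID, ListingID, Price}.
City → Bedrooms: {City}⁺ = {Bedrooms, City}, which is not all of the attributes, so the left side is not a superkey — BCNF is violated.
City → Bedrooms determines the non-prime attribute {Bedrooms} from a non-superkey — 3NF is violated.
Since {AgentID} ⊂ {AgentID, ListingID} and {AgentID}⁺ ⊇ {Bedrooms, City} with {Bedrooms, City} non-prime, there is a partial dependency; 2NF fails.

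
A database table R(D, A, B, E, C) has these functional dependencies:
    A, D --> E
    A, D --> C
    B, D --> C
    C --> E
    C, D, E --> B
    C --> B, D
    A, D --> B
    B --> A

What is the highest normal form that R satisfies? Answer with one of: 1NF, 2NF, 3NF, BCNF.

3NF

Candidate keys: {A, D}, {B, D}, {C}. Prime attributes: {A, B, C, D}.
B --> A: {B}⁺ = {A, B}, which is not all of the attributes, so the left side is not a superkey — BCNF is violated.
But every attribute on its right side ({A}) is prime, and the same holds for every other non-superkey FD, so 3NF still holds.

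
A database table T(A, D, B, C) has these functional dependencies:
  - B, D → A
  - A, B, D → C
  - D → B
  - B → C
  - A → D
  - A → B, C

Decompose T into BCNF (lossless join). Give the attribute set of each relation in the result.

Candidate keys of the original relation: {A}, {D}.
In {A, B, C, D}, {B} is not a superkey ({B}⁺ restricted to this set is {B, C}), so split on B → C into {B, C} and {A, B, D}.
{B, C}: every determinant is a superkey — BCNF.
{A, B, D}: every determinant is a superkey — BCNF.

{A, B, D}; {B, C}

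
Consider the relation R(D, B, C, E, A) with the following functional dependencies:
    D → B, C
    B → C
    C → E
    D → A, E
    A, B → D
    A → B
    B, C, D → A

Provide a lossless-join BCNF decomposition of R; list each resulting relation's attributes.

Candidate keys of the original relation: {A}, {D}.
Within {A, B, C, D, E}: {B}⁺ ∩ {A, B, C, D, E} = {B, C, E}, not the whole set, so B → C, E violates BCNF; decompose into {B, C, E} and {A, B, D}.
Within {B, C, E}: {C}⁺ ∩ {B, C, E} = {C, E}, not the whole set, so C → E violates BCNF; decompose into {C, E} and {B, C}.
{C, E} has no BCNF violation.
{B, C} has no BCNF violation.
{A, B, D} has no BCNF violation.

{A, B, D}; {B, C}; {C, E}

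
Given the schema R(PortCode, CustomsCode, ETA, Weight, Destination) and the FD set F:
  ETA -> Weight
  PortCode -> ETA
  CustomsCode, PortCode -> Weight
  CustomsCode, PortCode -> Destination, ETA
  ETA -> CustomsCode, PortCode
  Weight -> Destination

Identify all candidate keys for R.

{ETA}, {PortCode}

{ETA}⁺ = {CustomsCode, Destination, ETA, PortCode, Weight} — all of the relation — so {ETA} is a candidate key.
{PortCode}⁺ = {CustomsCode, Destination, ETA, PortCode, Weight} — all of the relation — so {PortCode} is a candidate key.
These are minimal and exhaustive — every other superkey contains one of them.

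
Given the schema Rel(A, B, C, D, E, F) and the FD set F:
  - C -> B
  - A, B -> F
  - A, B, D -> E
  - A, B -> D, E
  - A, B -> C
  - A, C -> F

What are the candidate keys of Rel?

Attributes never on any right-hand side: {A} — every candidate key must contain it.
{A, B}⁺ = {A, B, C, D, E, F} — all of the relation — so {A, B} is a candidate key.
{A, C}⁺ = {A, B, C, D, E, F} — all of the relation — so {A, C} is a candidate key.
Any other superkey properly contains one of these, so there are no further candidate keys.

{A, B}, {A, C}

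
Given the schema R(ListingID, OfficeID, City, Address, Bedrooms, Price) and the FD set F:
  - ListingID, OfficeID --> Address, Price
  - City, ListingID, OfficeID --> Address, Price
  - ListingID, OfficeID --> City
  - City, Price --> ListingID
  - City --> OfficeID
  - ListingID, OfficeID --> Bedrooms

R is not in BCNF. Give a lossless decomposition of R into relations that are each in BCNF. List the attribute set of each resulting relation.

{Address, Bedrooms, City, ListingID, Price}; {City, OfficeID}

Candidate keys of the original relation: {City, ListingID}, {City, Price}, {ListingID, OfficeID}.
In {Address, Bedrooms, City, ListingID, OfficeID, Price}, {City} is not a superkey ({City}⁺ restricted to this set is {City, OfficeID}), so split on City --> OfficeID into {City, OfficeID} and {Address, Bedrooms, City, ListingID, Price}.
{City, OfficeID} has no BCNF violation.
{Address, Bedrooms, City, ListingID, Price} has no BCNF violation.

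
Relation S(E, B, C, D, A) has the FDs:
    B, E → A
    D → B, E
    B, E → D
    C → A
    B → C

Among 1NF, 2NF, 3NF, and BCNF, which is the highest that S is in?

Candidate keys: {B, E}, {D}. Prime attributes: {B, D, E}.
C → A: {C}⁺ = {A, C}, which is not all of the attributes, so the left side is not a superkey — BCNF is violated.
C → A has non-prime {A} on the right and a non-superkey on the left, so 3NF fails.
{B} is a proper subset of the key {B, E}, and {B}⁺ contains the non-prime attributes {A, C} — a partial dependency, so 2NF is violated.

1NF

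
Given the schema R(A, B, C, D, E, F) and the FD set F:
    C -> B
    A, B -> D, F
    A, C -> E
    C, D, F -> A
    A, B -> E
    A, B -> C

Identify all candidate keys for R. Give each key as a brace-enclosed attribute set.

{A, B}, {A, C}, {C, D, F}

{A, B} is a candidate key since {A, B}⁺ = {A, B, C, D, E, F} covers every attribute.
{A, C} is a candidate key since {A, C}⁺ = {A, B, C, D, E, F} covers every attribute.
{C, D, F} is a candidate key since {C, D, F}⁺ = {A, B, C, D, E, F} covers every attribute.
Any other superkey properly contains one of these, so there are no further candidate keys.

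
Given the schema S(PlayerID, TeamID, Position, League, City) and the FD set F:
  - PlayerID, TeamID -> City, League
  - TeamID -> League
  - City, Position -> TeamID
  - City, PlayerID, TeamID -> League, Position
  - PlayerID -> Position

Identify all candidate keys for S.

{City, PlayerID}, {PlayerID, TeamID}

No FD produces {PlayerID}, so it must be in every candidate key.
{City, PlayerID} is a candidate key since {City, PlayerID}⁺ = {City, League, PlayerID, Position, TeamID} covers every attribute.
{PlayerID, TeamID} is a candidate key since {PlayerID, TeamID}⁺ = {City, League, PlayerID, Position, TeamID} covers every attribute.
Any other superkey properly contains one of these, so there are no further candidate keys.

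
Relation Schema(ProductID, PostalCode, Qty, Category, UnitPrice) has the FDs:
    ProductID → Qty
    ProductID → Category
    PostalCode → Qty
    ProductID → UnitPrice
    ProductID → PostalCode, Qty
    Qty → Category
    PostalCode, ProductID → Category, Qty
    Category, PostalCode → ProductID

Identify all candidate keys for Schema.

{PostalCode}⁺ = {Category, PostalCode, ProductID, Qty, UnitPrice} — all of the relation — so {PostalCode} is a candidate key.
{ProductID}⁺ = {Category, PostalCode, ProductID, Qty, UnitPrice} — all of the relation — so {ProductID} is a candidate key.
Any other superkey properly contains one of these, so there are no further candidate keys.

{PostalCode}, {ProductID}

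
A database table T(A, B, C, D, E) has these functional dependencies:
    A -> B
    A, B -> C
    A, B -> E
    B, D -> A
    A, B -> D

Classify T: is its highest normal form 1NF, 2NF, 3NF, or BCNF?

Candidate keys: {A}, {B, D}. Prime attributes: {A, B, D}.
Every FD has a superkey on the left, so the relation is in BCNF.

BCNF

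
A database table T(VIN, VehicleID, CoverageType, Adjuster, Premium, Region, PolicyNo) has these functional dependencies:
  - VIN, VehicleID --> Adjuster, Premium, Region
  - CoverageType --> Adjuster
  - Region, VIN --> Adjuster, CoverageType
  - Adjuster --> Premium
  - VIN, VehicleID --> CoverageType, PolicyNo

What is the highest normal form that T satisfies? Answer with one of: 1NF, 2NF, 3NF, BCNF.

2NF

Candidate key: {VIN, VehicleID}. Prime attributes: {VIN, VehicleID}.
CoverageType --> Adjuster: {CoverageType}⁺ = {Adjuster, CoverageType, Premium}, which is not all of the attributes, so the left side is not a superkey — BCNF is violated.
Because {Adjuster} is non-prime and the left side of CoverageType --> Adjuster is not a superkey, the relation is not in 3NF.
No non-prime attribute depends on a proper subset of any candidate key, so 2NF holds.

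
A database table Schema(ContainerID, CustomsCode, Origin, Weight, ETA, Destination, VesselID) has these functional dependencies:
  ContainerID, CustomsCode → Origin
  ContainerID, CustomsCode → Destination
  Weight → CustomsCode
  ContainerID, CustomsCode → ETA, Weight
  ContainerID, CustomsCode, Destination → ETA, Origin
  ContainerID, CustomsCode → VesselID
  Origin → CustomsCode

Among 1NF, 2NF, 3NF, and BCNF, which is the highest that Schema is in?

Candidate keys: {ContainerID, CustomsCode}, {ContainerID, Origin}, {ContainerID, Weight}. Prime attributes: {ContainerID, CustomsCode, Origin, Weight}.
Weight → CustomsCode breaks BCNF: {Weight}⁺ = {CustomsCode, Weight}, so {Weight} is not a superkey.
Since {CustomsCode} ⊆ prime attributes and every other non-superkey FD also has a prime right side, the schema is in 3NF.

3NF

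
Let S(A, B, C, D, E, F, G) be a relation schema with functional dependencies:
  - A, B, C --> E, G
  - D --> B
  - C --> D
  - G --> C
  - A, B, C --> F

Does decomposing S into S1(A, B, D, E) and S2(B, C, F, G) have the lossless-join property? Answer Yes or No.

No

The shared attributes are {B} and {B}⁺ = {B}.
S1 ⊄ {B} and S2 ⊄ {B}, so the split is lossy.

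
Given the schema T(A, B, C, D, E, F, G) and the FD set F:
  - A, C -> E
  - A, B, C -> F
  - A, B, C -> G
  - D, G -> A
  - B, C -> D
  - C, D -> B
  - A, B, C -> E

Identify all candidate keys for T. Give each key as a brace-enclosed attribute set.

{A, B, C}, {A, C, D}, {B, C, G}, {C, D, G}

Attributes never on any right-hand side: {C} — every candidate key must contain it.
{A, B, C} is a candidate key since {A, B, C}⁺ = {A, B, C, D, E, F, G} covers every attribute.
{A, C, D} is a candidate key since {A, C, D}⁺ = {A, B, C, D, E, F, G} covers every attribute.
{B, C, G} is a candidate key since {B, C, G}⁺ = {A, B, C, D, E, F, G} covers every attribute.
{C, D, G} is a candidate key since {C, D, G}⁺ = {A, B, C, D, E, F, G} covers every attribute.
Any other superkey properly contains one of these, so there are no further candidate keys.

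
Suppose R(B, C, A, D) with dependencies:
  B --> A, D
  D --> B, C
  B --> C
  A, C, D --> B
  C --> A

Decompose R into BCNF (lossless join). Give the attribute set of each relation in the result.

Candidate keys of the original relation: {B}, {D}.
{A, B, C, D}: {C} determines {A, C} here but is not a superkey — split on C --> A, giving {A, C} and {B, C, D}.
{A, C} has no BCNF violation.
{B, C, D} has no BCNF violation.

{A, C}; {B, C, D}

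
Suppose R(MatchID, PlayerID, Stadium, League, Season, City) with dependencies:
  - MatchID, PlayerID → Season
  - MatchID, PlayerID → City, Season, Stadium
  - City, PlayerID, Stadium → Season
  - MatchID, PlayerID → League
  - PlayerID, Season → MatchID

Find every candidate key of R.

{City, PlayerID, Stadium}, {MatchID, PlayerID}, {PlayerID, Season}

{PlayerID} never appears on the right of any FD, so every key must include it.
{MatchID, PlayerID}⁺ = {City, League, MatchID, PlayerID, Season, Stadium}, which is every attribute, so {MatchID, PlayerID} is a candidate key.
{PlayerID, Season}⁺ = {City, League, MatchID, PlayerID, Season, Stadium}, which is every attribute, so {PlayerID, Season} is a candidate key.
{City, PlayerID, Stadium}⁺ = {City, League, MatchID, PlayerID, Season, Stadium}, which is every attribute, so {City, PlayerID, Stadium} is a candidate key.
Any other superkey properly contains one of these, so there are no further candidate keys.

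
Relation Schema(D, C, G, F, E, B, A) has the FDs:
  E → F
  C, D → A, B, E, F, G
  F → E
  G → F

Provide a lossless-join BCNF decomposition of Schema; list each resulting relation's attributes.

{A, B, C, D, G}; {E, F}; {E, G}

Candidate key of the original relation: {C, D}.
Within {A, B, C, D, E, F, G}: {E}⁺ ∩ {A, B, C, D, E, F, G} = {E, F}, not the whole set, so E → F violates BCNF; decompose into {E, F} and {A, B, C, D, E, G}.
{E, F}: every determinant is a superkey — BCNF.
Within {A, B, C, D, E, G}: {G}⁺ ∩ {A, B, C, D, E, G} = {E, G}, not the whole set, so G → E violates BCNF; decompose into {E, G} and {A, B, C, D, G}.
{E, G}: every determinant is a superkey — BCNF.
{A, B, C, D, G}: every determinant is a superkey — BCNF.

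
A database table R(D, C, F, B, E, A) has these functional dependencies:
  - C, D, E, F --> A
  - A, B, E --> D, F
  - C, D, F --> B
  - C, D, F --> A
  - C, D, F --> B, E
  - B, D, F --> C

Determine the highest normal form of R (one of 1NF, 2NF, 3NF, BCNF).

Candidate keys: {A, B, E}, {B, D, F}, {C, D, F}. Prime attributes: {A, B, C, D, E, F}.
Every FD has a superkey on the left, so the relation is in BCNF.

BCNF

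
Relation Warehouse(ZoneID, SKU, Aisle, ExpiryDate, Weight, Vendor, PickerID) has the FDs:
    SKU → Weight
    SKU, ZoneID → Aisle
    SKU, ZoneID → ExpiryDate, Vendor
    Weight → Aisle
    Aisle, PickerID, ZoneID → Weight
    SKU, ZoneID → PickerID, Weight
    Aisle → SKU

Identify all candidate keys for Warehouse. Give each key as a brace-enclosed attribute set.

{ZoneID} never appears on the right of any FD, so every key must include it.
{Aisle, ZoneID} is a candidate key since {Aisle, ZoneID}⁺ = {Aisle, ExpiryDate, PickerID, SKU, Vendor, Weight, ZoneID} covers every attribute.
{SKU, ZoneID} is a candidate key since {SKU, ZoneID}⁺ = {Aisle, ExpiryDate, PickerID, SKU, Vendor, Weight, ZoneID} covers every attribute.
{Weight, ZoneID} is a candidate key since {Weight, ZoneID}⁺ = {Aisle, ExpiryDate, PickerID, SKU, Vendor, Weight, ZoneID} covers every attribute.
No proper subset of any of these is a key, and no other minimal superkey exists.

{Aisle, ZoneID}, {SKU, ZoneID}, {Weight, ZoneID}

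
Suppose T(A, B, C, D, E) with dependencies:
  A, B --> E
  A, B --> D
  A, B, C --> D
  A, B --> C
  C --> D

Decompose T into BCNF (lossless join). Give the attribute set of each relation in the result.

{A, B, C, E}; {C, D}

Candidate key of the original relation: {A, B}.
In {A, B, C, D, E}, {C} is not a superkey ({C}⁺ restricted to this set is {C, D}), so split on C --> D into {C, D} and {A, B, C, E}.
{C, D} is in BCNF.
{A, B, C, E} is in BCNF.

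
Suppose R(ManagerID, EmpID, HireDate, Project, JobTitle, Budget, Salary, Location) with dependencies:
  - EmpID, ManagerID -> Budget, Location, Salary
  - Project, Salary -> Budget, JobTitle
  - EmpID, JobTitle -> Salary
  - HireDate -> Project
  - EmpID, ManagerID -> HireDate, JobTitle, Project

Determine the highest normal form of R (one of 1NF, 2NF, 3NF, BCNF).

2NF

Candidate key: {EmpID, ManagerID}. Prime attributes: {EmpID, ManagerID}.
Project, Salary -> Budget, JobTitle breaks BCNF: {Project, Salary}⁺ = {Budget, JobTitle, Project, Salary}, so {Project, Salary} is not a superkey.
Because {Budget, JobTitle} are non-prime and the left side of Project, Salary -> Budget, JobTitle is not a superkey, the relation is not in 3NF.
No non-prime attribute depends on a proper subset of any candidate key, so 2NF holds.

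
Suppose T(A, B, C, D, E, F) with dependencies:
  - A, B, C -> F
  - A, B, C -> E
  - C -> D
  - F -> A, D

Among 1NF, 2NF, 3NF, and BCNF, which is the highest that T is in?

Candidate keys: {A, B, C}, {B, C, F}. Prime attributes: {A, B, C, F}.
For C -> D we have {C}⁺ = {C, D}; {C} is not a superkey, so BCNF fails.
Because {D} is non-prime and the left side of C -> D is not a superkey, the relation is not in 3NF.
{C} is a proper subset of the key {A, B, C}, and {C}⁺ contains the non-prime attribute {D} — a partial dependency, so 2NF is violated.

1NF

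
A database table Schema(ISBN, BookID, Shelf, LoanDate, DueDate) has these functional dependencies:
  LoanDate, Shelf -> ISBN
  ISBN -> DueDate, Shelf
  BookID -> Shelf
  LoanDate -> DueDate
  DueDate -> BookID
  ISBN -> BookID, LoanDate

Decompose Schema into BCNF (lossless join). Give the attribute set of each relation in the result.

Candidate keys of the original relation: {ISBN}, {LoanDate}.
In {BookID, DueDate, ISBN, LoanDate, Shelf}, {BookID} is not a superkey ({BookID}⁺ restricted to this set is {BookID, Shelf}), so split on BookID -> Shelf into {BookID, Shelf} and {BookID, DueDate, ISBN, LoanDate}.
{BookID, Shelf} is in BCNF.
In {BookID, DueDate, ISBN, LoanDate}, {DueDate} is not a superkey ({DueDate}⁺ restricted to this set is {BookID, DueDate}), so split on DueDate -> BookID into {BookID, DueDate} and {DueDate, ISBN, LoanDate}.
{BookID, DueDate} is in BCNF.
{DueDate, ISBN, LoanDate} is in BCNF.

{BookID, DueDate}; {BookID, Shelf}; {DueDate, ISBN, LoanDate}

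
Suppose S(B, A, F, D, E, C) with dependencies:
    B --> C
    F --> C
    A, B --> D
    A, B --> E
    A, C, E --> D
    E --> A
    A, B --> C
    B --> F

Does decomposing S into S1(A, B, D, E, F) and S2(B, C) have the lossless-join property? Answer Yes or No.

S1 ∩ S2 = {B}; its closure under F is {B, C, F}.
This includes all of S2, so the common attributes are a superkey of S2 — the join is lossless.

Yes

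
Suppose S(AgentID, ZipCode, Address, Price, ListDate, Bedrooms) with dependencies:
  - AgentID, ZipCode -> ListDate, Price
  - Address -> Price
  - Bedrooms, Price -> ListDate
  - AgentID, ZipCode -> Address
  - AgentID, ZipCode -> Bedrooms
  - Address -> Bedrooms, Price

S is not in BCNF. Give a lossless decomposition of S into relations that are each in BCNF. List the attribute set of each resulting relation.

Candidate key of the original relation: {AgentID, ZipCode}.
In {Address, AgentID, Bedrooms, ListDate, Price, ZipCode}, {Address} is not a superkey ({Address}⁺ restricted to this set is {Address, Bedrooms, ListDate, Price}), so split on Address -> Bedrooms, ListDate, Price into {Address, Bedrooms, ListDate, Price} and {Address, AgentID, ZipCode}.
In {Address, Bedrooms, ListDate, Price}, {Bedrooms, Price} is not a superkey ({Bedrooms, Price}⁺ restricted to this set is {Bedrooms, ListDate, Price}), so split on Bedrooms, Price -> ListDate into {Bedrooms, ListDate, Price} and {Address, Bedrooms, Price}.
{Bedrooms, ListDate, Price} has no BCNF violation.
{Address, Bedrooms, Price} has no BCNF violation.
{Address, AgentID, ZipCode} has no BCNF violation.

{Address, AgentID, ZipCode}; {Address, Bedrooms, Price}; {Bedrooms, ListDate, Price}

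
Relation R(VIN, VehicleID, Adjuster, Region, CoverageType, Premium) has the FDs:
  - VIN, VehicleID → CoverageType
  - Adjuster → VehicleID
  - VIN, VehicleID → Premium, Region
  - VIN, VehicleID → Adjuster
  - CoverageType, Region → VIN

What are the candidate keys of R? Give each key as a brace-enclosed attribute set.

{Adjuster, VIN}⁺ = {Adjuster, CoverageType, Premium, Region, VIN, VehicleID} — all of the relation — so {Adjuster, VIN} is a candidate key.
{VIN, VehicleID}⁺ = {Adjuster, CoverageType, Premium, Region, VIN, VehicleID} — all of the relation — so {VIN, VehicleID} is a candidate key.
{Adjuster, CoverageType, Region}⁺ = {Adjuster, CoverageType, Premium, Region, VIN, VehicleID} — all of the relation — so {Adjuster, CoverageType, Region} is a candidate key.
{CoverageType, Region, VehicleID}⁺ = {Adjuster, CoverageType, Premium, Region, VIN, VehicleID} — all of the relation — so {CoverageType, Region, VehicleID} is a candidate key.
These are minimal and exhaustive — every other superkey contains one of them.

{Adjuster, CoverageType, Region}, {Adjuster, VIN}, {CoverageType, Region, VehicleID}, {VIN, VehicleID}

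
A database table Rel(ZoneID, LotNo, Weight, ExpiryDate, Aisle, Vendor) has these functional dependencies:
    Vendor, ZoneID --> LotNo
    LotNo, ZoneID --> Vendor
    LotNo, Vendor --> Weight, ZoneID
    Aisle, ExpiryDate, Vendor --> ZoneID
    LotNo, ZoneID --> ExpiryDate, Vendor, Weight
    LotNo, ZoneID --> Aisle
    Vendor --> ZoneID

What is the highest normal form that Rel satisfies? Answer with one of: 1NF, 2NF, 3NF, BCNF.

Candidate keys: {LotNo, ZoneID}, {Vendor}. Prime attributes: {LotNo, Vendor, ZoneID}.
The left-hand side of every FD is a superkey, so BCNF is satisfied.

BCNF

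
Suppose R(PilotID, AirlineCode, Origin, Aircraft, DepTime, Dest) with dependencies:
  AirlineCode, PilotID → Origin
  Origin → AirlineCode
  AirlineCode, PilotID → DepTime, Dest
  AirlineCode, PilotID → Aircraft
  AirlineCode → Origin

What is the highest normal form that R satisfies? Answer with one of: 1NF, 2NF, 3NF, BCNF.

Candidate keys: {AirlineCode, PilotID}, {Origin, PilotID}. Prime attributes: {AirlineCode, Origin, PilotID}.
Origin → AirlineCode: {Origin}⁺ = {AirlineCode, Origin}, which is not all of the attributes, so the left side is not a superkey — BCNF is violated.
Since {AirlineCode} ⊆ prime attributes and every other non-superkey FD also has a prime right side, the schema is in 3NF.

3NF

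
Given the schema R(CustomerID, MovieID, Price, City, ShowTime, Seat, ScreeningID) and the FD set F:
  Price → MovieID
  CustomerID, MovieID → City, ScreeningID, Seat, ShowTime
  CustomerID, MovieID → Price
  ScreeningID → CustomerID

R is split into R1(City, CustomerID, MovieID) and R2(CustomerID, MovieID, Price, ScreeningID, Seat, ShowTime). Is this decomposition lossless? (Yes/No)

Yes

The shared attributes are {CustomerID, MovieID} and {CustomerID, MovieID}⁺ = {City, CustomerID, MovieID, Price, ScreeningID, Seat, ShowTime}.
Since R1 ⊆ {City, CustomerID, MovieID, Price, ScreeningID, Seat, ShowTime}, the intersection is a superkey of R1; the decomposition is lossless.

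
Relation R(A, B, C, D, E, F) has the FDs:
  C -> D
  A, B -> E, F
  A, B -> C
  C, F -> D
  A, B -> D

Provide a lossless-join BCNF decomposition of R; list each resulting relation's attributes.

{A, B, C, E, F}; {C, D}

Candidate key of the original relation: {A, B}.
{A, B, C, D, E, F}: {C} determines {C, D} here but is not a superkey — split on C -> D, giving {C, D} and {A, B, C, E, F}.
{C, D} is in BCNF.
{A, B, C, E, F} is in BCNF.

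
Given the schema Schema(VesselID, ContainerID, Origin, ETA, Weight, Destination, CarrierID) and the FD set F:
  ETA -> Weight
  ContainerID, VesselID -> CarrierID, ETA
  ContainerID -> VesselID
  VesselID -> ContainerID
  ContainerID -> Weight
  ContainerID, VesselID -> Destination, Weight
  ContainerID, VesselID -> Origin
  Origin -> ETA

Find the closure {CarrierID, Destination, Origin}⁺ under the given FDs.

{CarrierID, Destination, ETA, Origin, Weight}

Start with {CarrierID, Destination, Origin}.
Origin -> ETA applies; add {ETA} → now {CarrierID, Destination, ETA, Origin}.
ETA -> Weight applies; add {Weight} → now {CarrierID, Destination, ETA, Origin, Weight}.
No further FD applies.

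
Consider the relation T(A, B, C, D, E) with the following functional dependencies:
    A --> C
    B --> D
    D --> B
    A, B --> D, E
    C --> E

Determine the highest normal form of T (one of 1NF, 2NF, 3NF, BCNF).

Candidate keys: {A, B}, {A, D}. Prime attributes: {A, B, D}.
A --> C breaks BCNF: {A}⁺ = {A, C, E}, so {A} is not a superkey.
A --> C has non-prime {C} on the right and a non-superkey on the left, so 3NF fails.
{A} is a proper subset of the key {A, B}, and {A}⁺ contains the non-prime attributes {C, E} — a partial dependency, so 2NF is violated.

1NF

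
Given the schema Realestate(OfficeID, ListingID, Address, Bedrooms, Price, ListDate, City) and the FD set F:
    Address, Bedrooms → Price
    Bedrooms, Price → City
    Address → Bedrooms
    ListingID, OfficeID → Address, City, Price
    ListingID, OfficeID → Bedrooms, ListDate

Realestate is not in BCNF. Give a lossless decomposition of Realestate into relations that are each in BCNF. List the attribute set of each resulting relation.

{Address, Bedrooms, Price}; {Address, ListDate, ListingID, OfficeID}; {Bedrooms, City, Price}

Candidate key of the original relation: {ListingID, OfficeID}.
{Address, Bedrooms, City, ListDate, ListingID, OfficeID, Price}: {Address, Bedrooms} determines {Address, Bedrooms, City, Price} here but is not a superkey — split on Address, Bedrooms → City, Price, giving {Address, Bedrooms, City, Price} and {Address, Bedrooms, ListDate, ListingID, OfficeID}.
{Address, Bedrooms, City, Price}: {Bedrooms, Price} determines {Bedrooms, City, Price} here but is not a superkey — split on Bedrooms, Price → City, giving {Bedrooms, City, Price} and {Address, Bedrooms, Price}.
{Bedrooms, City, Price} is in BCNF.
{Address, Bedrooms, Price} is in BCNF.
{Address, Bedrooms, ListDate, ListingID, OfficeID}: {Address} determines {Address, Bedrooms} here but is not a superkey — split on Address → Bedrooms, giving {Address, Bedrooms} and {Address, ListDate, ListingID, OfficeID}.
{Address, Bedrooms} is in BCNF.
{Address, ListDate, ListingID, OfficeID} is in BCNF.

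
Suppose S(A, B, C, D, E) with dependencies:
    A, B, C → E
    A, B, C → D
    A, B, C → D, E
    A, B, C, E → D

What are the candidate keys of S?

{A, B, C}

Attributes never on any right-hand side: {A, B, C} — every candidate key must contain all of them.
Closure of {A, B, C} is {A, B, C, D, E}, the whole schema; {A, B, C} is a candidate key.
No smaller or unrelated set reaches every attribute, so there are no other keys.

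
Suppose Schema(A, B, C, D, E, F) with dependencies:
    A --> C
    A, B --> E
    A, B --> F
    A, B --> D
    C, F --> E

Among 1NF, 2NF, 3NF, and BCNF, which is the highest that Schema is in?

1NF

Candidate key: {A, B}. Prime attributes: {A, B}.
A --> C breaks BCNF: {A}⁺ = {A, C}, so {A} is not a superkey.
A --> C determines the non-prime attribute {C} from a non-superkey — 3NF is violated.
{A} is a proper subset of the key {A, B}, and {A}⁺ contains the non-prime attribute {C} — a partial dependency, so 2NF is violated.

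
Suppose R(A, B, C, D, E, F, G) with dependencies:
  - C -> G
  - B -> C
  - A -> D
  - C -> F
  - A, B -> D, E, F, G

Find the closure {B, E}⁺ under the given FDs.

{B, C, E, F, G}

Start with {B, E}.
B -> C applies; add {C} → now {B, C, E}.
C -> F applies; add {F} → now {B, C, E, F}.
C -> G applies; add {G} → now {B, C, E, F, G}.
No further FD applies.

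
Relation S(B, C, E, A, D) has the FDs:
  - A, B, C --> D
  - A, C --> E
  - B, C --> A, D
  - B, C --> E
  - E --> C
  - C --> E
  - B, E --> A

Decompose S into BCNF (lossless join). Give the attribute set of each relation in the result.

Candidate keys of the original relation: {B, C}, {B, E}.
In {A, B, C, D, E}, {A, C} is not a superkey ({A, C}⁺ restricted to this set is {A, C, E}), so split on A, C --> E into {A, C, E} and {A, B, C, D}.
In {A, C, E}, {E} is not a superkey ({E}⁺ restricted to this set is {C, E}), so split on E --> C into {C, E} and {A, E}.
{C, E} has no BCNF violation.
{A, E} has no BCNF violation.
{A, B, C, D} has no BCNF violation.

{A, B, C, D}; {A, E}; {C, E}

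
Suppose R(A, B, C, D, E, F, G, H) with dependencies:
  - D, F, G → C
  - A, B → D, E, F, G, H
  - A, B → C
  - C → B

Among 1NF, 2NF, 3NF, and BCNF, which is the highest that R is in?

Candidate keys: {A, B}, {A, C}, {A, D, F, G}. Prime attributes: {A, B, C, D, F, G}.
For D, F, G → C we have {D, F, G}⁺ = {B, C, D, F, G}; {D, F, G} is not a superkey, so BCNF fails.
Since {C} ⊆ prime attributes and every other non-superkey FD also has a prime right side, the schema is in 3NF.

3NF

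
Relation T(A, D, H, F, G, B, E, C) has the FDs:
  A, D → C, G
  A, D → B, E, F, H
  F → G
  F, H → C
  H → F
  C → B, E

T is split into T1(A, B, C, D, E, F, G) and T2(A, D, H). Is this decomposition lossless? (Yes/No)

T1 ∩ T2 = {A, D}; its closure under F is {A, B, C, D, E, F, G, H}.
Since T1 ⊆ {A, B, C, D, E, F, G, H}, the intersection is a superkey of T1; the decomposition is lossless.

Yes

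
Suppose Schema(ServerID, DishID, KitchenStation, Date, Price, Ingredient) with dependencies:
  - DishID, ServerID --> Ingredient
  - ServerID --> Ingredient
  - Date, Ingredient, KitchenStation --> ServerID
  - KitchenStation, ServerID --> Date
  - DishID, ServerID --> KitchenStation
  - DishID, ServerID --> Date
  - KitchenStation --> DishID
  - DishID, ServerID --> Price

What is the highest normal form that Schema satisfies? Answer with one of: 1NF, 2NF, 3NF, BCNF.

3NF

Candidate keys: {Date, Ingredient, KitchenStation}, {DishID, ServerID}, {KitchenStation, ServerID}. Prime attributes: {Date, DishID, Ingredient, KitchenStation, ServerID}.
For ServerID --> Ingredient we have {ServerID}⁺ = {Ingredient, ServerID}; {ServerID} is not a superkey, so BCNF fails.
Since {Ingredient} ⊆ prime attributes and every other non-superkey FD also has a prime right side, the schema is in 3NF.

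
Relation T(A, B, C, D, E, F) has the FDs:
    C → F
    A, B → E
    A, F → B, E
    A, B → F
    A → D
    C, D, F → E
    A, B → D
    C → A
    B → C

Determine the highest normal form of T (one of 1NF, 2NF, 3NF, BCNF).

1NF

Candidate keys: {A, F}, {B}, {C}. Prime attributes: {A, B, C, F}.
A → D: {A}⁺ = {A, D}, which is not all of the attributes, so the left side is not a superkey — BCNF is violated.
A → D has non-prime {D} on the right and a non-superkey on the left, so 3NF fails.
Since {A} ⊂ {A, F} and {A}⁺ ⊇ {D} with {D} non-prime, there is a partial dependency; 2NF fails.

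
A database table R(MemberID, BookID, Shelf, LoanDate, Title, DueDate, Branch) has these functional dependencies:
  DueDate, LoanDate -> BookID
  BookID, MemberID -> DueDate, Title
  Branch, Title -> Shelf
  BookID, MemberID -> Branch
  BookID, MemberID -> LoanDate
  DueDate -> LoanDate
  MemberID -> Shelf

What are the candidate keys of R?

Attributes never on any right-hand side: {MemberID} — every candidate key must contain it.
{BookID, MemberID}⁺ = {BookID, Branch, DueDate, LoanDate, MemberID, Shelf, Title}, which is every attribute, so {BookID, MemberID} is a candidate key.
{DueDate, MemberID}⁺ = {BookID, Branch, DueDate, LoanDate, MemberID, Shelf, Title}, which is every attribute, so {DueDate, MemberID} is a candidate key.
These are minimal and exhaustive — every other superkey contains one of them.

{BookID, MemberID}, {DueDate, MemberID}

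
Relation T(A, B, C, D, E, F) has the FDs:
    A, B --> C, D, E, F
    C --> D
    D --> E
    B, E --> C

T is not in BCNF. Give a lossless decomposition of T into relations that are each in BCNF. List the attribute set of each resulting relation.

Candidate key of the original relation: {A, B}.
{A, B, C, D, E, F}: {C} determines {C, D, E} here but is not a superkey — split on C --> D, E, giving {C, D, E} and {A, B, C, F}.
{C, D, E}: {D} determines {D, E} here but is not a superkey — split on D --> E, giving {D, E} and {C, D}.
{D, E}: every determinant is a superkey — BCNF.
{C, D}: every determinant is a superkey — BCNF.
{A, B, C, F}: every determinant is a superkey — BCNF.

{A, B, C, F}; {C, D}; {D, E}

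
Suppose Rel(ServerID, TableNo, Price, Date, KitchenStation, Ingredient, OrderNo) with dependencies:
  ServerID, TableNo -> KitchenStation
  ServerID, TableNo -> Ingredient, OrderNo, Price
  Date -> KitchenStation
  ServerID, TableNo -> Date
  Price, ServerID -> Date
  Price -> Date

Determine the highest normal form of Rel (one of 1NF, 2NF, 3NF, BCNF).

2NF

Candidate key: {ServerID, TableNo}. Prime attributes: {ServerID, TableNo}.
For Date -> KitchenStation we have {Date}⁺ = {Date, KitchenStation}; {Date} is not a superkey, so BCNF fails.
Date -> KitchenStation has non-prime {KitchenStation} on the right and a non-superkey on the left, so 3NF fails.
Checking every proper subset of each key, none determines a non-prime attribute — 2NF is satisfied.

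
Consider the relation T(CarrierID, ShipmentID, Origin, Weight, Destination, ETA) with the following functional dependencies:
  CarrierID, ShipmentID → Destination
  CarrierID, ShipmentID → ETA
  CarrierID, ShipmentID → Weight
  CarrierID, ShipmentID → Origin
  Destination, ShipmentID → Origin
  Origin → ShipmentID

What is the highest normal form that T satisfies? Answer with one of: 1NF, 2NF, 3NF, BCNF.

Candidate keys: {CarrierID, Origin}, {CarrierID, ShipmentID}. Prime attributes: {CarrierID, Origin, ShipmentID}.
Destination, ShipmentID → Origin breaks BCNF: {Destination, ShipmentID}⁺ = {Destination, Origin, ShipmentID}, so {Destination, ShipmentID} is not a superkey.
Its right-hand attributes {Origin} are all prime, as are those of every other non-superkey FD — the relation is in 3NF.

3NF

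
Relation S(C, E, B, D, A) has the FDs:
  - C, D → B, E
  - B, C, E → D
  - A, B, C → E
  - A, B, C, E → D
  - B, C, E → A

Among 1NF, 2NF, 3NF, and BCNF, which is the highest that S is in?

Candidate keys: {A, B, C}, {B, C, E}, {C, D}. Prime attributes: {A, B, C, D, E}.
The left-hand side of every FD is a superkey, so BCNF is satisfied.

BCNF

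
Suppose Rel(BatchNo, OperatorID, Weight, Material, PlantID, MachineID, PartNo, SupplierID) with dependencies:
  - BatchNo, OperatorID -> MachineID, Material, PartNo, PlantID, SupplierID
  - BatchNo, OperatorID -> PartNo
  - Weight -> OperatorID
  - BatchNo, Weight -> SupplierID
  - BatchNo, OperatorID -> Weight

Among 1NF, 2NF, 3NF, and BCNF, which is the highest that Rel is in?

3NF

Candidate keys: {BatchNo, OperatorID}, {BatchNo, Weight}. Prime attributes: {BatchNo, OperatorID, Weight}.
Weight -> OperatorID: {Weight}⁺ = {OperatorID, Weight}, which is not all of the attributes, so the left side is not a superkey — BCNF is violated.
Since {OperatorID} ⊆ prime attributes and every other non-superkey FD also has a prime right side, the schema is in 3NF.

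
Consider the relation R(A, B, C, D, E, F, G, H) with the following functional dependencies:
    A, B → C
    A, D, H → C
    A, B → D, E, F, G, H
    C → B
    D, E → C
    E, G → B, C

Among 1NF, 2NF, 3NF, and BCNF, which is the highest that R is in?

Candidate keys: {A, B}, {A, C}, {A, D, E}, {A, D, H}, {A, E, G}. Prime attributes: {A, B, C, D, E, G, H}.
For C → B we have {C}⁺ = {B, C}; {C} is not a superkey, so BCNF fails.
But every attribute on its right side ({B}) is prime, and the same holds for every other non-superkey FD, so 3NF still holds.

3NF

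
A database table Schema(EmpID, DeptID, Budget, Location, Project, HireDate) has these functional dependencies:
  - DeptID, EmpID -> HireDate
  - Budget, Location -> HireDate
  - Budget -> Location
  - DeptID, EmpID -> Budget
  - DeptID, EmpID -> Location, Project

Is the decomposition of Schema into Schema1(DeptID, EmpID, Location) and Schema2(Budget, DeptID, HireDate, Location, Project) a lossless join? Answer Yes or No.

No

Common attributes: {DeptID, Location}; their closure is {DeptID, Location}.
Neither Schema1 nor Schema2 is contained in that closure, so the decomposition is lossy.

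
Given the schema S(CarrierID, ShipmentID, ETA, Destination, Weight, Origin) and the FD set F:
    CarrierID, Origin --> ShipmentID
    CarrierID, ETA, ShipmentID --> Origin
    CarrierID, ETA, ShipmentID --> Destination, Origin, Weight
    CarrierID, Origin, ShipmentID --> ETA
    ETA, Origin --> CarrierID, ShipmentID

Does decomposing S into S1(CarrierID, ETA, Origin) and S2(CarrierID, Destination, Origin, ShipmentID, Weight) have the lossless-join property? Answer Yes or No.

The shared attributes are {CarrierID, Origin} and {CarrierID, Origin}⁺ = {CarrierID, Destination, ETA, Origin, ShipmentID, Weight}.
This includes all of S1, so the common attributes are a superkey of S1 — the join is lossless.

Yes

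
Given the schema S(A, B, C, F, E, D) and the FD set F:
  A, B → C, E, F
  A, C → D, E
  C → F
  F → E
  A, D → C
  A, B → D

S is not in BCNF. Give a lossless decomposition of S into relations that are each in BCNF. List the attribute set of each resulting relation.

{A, B, C}; {A, C, D}; {C, F}; {E, F}

Candidate key of the original relation: {A, B}.
{A, B, C, D, E, F}: {A, C} determines {A, C, D, E, F} here but is not a superkey — split on A, C → D, E, F, giving {A, C, D, E, F} and {A, B, C}.
{A, C, D, E, F}: {C} determines {C, E, F} here but is not a superkey — split on C → E, F, giving {C, E, F} and {A, C, D}.
{C, E, F}: {F} determines {E, F} here but is not a superkey — split on F → E, giving {E, F} and {C, F}.
{E, F} is in BCNF.
{C, F} is in BCNF.
{A, C, D} is in BCNF.
{A, B, C} is in BCNF.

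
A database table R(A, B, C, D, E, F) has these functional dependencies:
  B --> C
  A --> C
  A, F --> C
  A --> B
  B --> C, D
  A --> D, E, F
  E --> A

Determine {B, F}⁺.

Start with {B, F}.
B --> C applies; add {C} → now {B, C, F}.
B --> C, D applies; add {D} → now {B, C, D, F}.
No further FD applies.

{B, C, D, F}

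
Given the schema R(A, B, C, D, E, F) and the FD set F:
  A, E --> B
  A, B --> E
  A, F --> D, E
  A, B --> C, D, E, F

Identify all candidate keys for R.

{A, B}, {A, E}, {A, F}

Attributes never on any right-hand side: {A} — every candidate key must contain it.
{A, B}⁺ = {A, B, C, D, E, F}, which is every attribute, so {A, B} is a candidate key.
{A, E}⁺ = {A, B, C, D, E, F}, which is every attribute, so {A, E} is a candidate key.
{A, F}⁺ = {A, B, C, D, E, F}, which is every attribute, so {A, F} is a candidate key.
These are minimal and exhaustive — every other superkey contains one of them.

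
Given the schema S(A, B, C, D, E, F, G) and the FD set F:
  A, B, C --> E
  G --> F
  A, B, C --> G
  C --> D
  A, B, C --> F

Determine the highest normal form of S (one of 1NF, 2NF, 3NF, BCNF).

Candidate key: {A, B, C}. Prime attributes: {A, B, C}.
G --> F: {G}⁺ = {F, G}, which is not all of the attributes, so the left side is not a superkey — BCNF is violated.
Because {F} is non-prime and the left side of G --> F is not a superkey, the relation is not in 3NF.
Since {C} ⊂ {A, B, C} and {C}⁺ ⊇ {D} with {D} non-prime, there is a partial dependency; 2NF fails.

1NF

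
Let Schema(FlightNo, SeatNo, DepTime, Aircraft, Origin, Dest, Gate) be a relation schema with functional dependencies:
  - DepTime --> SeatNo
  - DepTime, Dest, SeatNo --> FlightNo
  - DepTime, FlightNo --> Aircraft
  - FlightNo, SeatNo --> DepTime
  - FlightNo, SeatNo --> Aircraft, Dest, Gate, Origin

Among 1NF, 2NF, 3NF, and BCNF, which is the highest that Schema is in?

Candidate keys: {DepTime, Dest}, {DepTime, FlightNo}, {FlightNo, SeatNo}. Prime attributes: {DepTime, Dest, FlightNo, SeatNo}.
DepTime --> SeatNo: {DepTime}⁺ = {DepTime, SeatNo}, which is not all of the attributes, so the left side is not a superkey — BCNF is violated.
Its right-hand attributes {SeatNo} are all prime, as are those of every other non-superkey FD — the relation is in 3NF.

3NF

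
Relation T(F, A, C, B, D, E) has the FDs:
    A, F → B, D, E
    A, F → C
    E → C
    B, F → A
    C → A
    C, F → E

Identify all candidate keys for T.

Attributes never on any right-hand side: {F} — every candidate key must contain it.
Closure of {A, F} is {A, B, C, D, E, F}, the whole schema; {A, F} is a candidate key.
Closure of {B, F} is {A, B, C, D, E, F}, the whole schema; {B, F} is a candidate key.
Closure of {C, F} is {A, B, C, D, E, F}, the whole schema; {C, F} is a candidate key.
Closure of {E, F} is {A, B, C, D, E, F}, the whole schema; {E, F} is a candidate key.
These are minimal and exhaustive — every other superkey contains one of them.

{A, F}, {B, F}, {C, F}, {E, F}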